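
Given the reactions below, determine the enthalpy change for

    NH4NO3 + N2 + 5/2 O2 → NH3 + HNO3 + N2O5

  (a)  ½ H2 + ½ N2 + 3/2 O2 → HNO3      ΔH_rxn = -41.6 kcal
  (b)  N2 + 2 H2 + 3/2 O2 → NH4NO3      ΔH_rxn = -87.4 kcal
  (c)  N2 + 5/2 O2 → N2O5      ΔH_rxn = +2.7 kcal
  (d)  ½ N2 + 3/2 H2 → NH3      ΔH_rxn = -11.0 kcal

(a) as written (HNO3 already on the product side): -41.6 kcal
(b) reversed (reverse to put NH4NO3 on the reactant side): +87.4 kcal
(c) as written (N2O5 already on the product side): +2.7 kcal
(d) as written (NH3 already on the product side): -11.0 kcal
Since enthalpy is a state function, ΔH_rxn = (1)·(-41.6) + (-1)·(-87.4) + (1)·(+2.7) + (1)·(-11.0) = 37.5 kcal

ΔH_rxn = 37.5 kcal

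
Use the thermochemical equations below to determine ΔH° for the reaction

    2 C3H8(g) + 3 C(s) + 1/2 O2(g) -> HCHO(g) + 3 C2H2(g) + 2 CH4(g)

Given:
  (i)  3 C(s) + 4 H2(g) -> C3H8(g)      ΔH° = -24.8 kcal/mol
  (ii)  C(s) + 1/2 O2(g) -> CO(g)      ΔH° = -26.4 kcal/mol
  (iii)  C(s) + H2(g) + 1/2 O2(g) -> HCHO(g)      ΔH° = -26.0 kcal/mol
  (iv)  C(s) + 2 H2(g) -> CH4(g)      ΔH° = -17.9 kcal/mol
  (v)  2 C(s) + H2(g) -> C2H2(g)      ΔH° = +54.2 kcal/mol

ΔH° = 150.4 kcal/mol

(i) reversed and × 2 (C3H8(g) must end up as a reactant; scale by 2 for the 2 C3H8(g)): (-2)·(-24.8) = +49.6 kcal/mol
(ii): not needed (CO(g) appears nowhere else).
(iii) as written (HCHO(g) already on the product side): -26.0 kcal/mol
(iv) × 2 (×2 to match 2 CH4(g) in the target): (2)·(-17.9) = -35.8 kcal/mol
(v) × 3 (×3 to match 3 C2H2(g) in the target): (3)·(+54.2) = +162.6 kcal/mol
ΔH° = (+49.6) + (-26.0) + (-35.8) + (+162.6) = 150.4 kcal/mol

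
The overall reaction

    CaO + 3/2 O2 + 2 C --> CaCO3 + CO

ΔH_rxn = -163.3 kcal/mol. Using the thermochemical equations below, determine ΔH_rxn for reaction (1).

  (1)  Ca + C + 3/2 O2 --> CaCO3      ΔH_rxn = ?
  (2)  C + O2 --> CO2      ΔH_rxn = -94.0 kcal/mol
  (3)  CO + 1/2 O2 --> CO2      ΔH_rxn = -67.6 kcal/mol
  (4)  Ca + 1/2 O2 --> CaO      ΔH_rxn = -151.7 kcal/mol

ΔH_rxn = -288.6 kcal/mol

(1) as written (CaCO3 already on the product side): contributes x
(2) as written: -94.0 kcal/mol
(3) reversed (reverse to put CO on the product side): +67.6 kcal/mol
(4) reversed (reverse to put CaO on the reactant side): +151.7 kcal/mol
-163.3 = (-94.0) + (+67.6) + (+151.7) + x
x = (-163.3 − (+125.3)) / (1) = -288.6 kcal/mol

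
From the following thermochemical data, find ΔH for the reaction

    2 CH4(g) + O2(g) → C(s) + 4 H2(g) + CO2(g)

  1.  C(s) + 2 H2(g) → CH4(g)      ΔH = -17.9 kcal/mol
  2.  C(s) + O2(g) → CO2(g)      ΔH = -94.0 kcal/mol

ΔH = -58.2 kcal/mol

eq. 1 reversed and × 2: (-2)·(-17.9) = +35.8 kcal/mol
eq. 2 as written: -94.0 kcal/mol
ΔH = (-2)·(-17.9) + (1)·(-94.0) = -58.2 kcal/mol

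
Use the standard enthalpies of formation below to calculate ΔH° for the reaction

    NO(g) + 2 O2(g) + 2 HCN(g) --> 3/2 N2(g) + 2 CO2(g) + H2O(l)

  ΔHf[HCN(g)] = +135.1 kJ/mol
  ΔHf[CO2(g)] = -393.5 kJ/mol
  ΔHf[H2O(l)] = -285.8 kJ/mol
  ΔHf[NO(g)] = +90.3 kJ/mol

ΔH°rxn = Σ nΔHf°(products) − Σ nΔHf°(reactants).
Products: 3/2·(+0.0) + 2·(-393.5) + 1·(-285.8) = -1072.8
Reactants: 1·(+90.3) + 2·(+0.0) + 2·(+135.1) = +360.5
ΔH° = (-1072.8) − (+360.5) = -1433.3 kJ/mol

ΔH° = -1433.3 kJ/mol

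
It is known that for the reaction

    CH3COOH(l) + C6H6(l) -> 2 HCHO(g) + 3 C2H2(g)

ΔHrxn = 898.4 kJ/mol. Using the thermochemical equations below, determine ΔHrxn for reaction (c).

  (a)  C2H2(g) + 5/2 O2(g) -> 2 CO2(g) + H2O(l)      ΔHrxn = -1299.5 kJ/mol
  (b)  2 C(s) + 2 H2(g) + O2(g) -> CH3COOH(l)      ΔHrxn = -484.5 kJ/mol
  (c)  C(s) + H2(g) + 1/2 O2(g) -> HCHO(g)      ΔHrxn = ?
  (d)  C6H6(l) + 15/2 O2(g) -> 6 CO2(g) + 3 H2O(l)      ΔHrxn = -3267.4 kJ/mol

ΔHrxn = -108.6 kJ/mol

(a) reversed and × 3: (-3)·(-1299.5) = +3898.5 kJ/mol
(b) reversed: +484.5 kJ/mol
(c) × 2: contributes 2·x
(d) as written: -3267.4 kJ/mol
+898.4 = (+3898.5) + (+484.5) + (-3267.4) + 2·x
x = (+898.4 − (+1115.6)) / (2) = -108.6 kJ/mol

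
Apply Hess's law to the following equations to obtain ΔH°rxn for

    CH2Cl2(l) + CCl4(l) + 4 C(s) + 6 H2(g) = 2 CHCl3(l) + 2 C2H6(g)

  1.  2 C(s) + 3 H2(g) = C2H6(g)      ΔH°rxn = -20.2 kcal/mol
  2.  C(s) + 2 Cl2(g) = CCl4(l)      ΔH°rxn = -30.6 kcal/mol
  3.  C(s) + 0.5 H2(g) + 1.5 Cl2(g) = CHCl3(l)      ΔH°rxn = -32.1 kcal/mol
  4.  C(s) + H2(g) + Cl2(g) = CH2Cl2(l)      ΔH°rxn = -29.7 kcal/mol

eq. 1 × 2 (×2 to match 2 C2H6(g) in the target): (2)·(-20.2) = -40.4 kcal/mol
eq. 2 reversed (reverse to put CCl4(l) on the reactant side): +30.6 kcal/mol
eq. 3 × 2 (scale by 2 for the 2 CHCl3(l)): (2)·(-32.1) = -64.2 kcal/mol
eq. 4 reversed (CH2Cl2(l) must end up as a reactant): +29.7 kcal/mol
Summing the manipulated equations, ΔH°rxn = (-40.4) + (+30.6) + (-64.2) + (+29.7) = -44.3 kcal/mol

ΔH°rxn = -44.3 kcal/mol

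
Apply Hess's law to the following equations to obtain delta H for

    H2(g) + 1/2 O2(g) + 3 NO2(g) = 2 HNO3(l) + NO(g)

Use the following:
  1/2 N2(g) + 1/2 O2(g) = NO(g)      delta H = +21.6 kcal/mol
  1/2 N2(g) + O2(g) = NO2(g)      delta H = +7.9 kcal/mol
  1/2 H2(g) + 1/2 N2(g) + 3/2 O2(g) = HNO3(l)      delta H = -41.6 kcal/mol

equation 1 as written (NO(g) already on the product side): +21.6 kcal/mol
equation 2 reversed and × 3 (reverse to put NO2(g) on the reactant side; scale by 3 for the 3 NO2(g)): (-3)·(+7.9) = -23.7 kcal/mol
equation 3 × 2 (×2 to match 2 HNO3(l) in the target): (2)·(-41.6) = -83.2 kcal/mol
Summing the manipulated equations, delta H = (1)·(+21.6) + (-3)·(+7.9) + (2)·(-41.6) = -85.3 kcal/mol

delta H = -85.3 kcal/mol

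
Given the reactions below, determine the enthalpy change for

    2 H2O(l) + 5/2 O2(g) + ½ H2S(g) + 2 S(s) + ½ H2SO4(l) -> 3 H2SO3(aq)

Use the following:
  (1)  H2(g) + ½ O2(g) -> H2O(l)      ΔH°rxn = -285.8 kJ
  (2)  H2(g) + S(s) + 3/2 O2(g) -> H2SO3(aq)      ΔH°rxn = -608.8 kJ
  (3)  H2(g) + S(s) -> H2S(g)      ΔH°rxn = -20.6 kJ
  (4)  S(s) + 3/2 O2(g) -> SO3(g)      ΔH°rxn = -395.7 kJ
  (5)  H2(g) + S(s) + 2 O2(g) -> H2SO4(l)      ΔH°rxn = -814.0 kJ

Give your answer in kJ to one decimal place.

ΔH°rxn = -837.5 kJ

(1) reversed and × 2: (-2)·(-285.8) = +571.6 kJ
(2) × 3: (3)·(-608.8) = -1826.4 kJ
(3) reversed and × 1/2: (-1/2)·(-20.6) = +10.3 kJ
(4): not needed.
(5) reversed and × 1/2: (-1/2)·(-814.0) = +407.0 kJ
ΔH°rxn = (-2)·(-285.8) + (3)·(-608.8) + (-1/2)·(-20.6) + (-1/2)·(-814.0) = -837.5 kJ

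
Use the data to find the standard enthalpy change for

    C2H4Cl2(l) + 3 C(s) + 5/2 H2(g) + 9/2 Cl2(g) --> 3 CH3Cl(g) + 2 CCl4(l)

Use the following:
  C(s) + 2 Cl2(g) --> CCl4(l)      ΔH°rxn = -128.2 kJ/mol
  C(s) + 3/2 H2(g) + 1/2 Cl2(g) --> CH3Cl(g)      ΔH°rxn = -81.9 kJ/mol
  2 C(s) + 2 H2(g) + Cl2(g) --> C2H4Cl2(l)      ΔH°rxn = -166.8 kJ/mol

ΔH°rxn = -335.3 kJ/mol

equation 1 × 2: (2)·(-128.2) = -256.4 kJ/mol
equation 2 × 3: (3)·(-81.9) = -245.7 kJ/mol
equation 3 reversed: +166.8 kJ/mol
ΔH°rxn = (2)·(-128.2) + (3)·(-81.9) + (-1)·(-166.8) = -335.3 kJ/mol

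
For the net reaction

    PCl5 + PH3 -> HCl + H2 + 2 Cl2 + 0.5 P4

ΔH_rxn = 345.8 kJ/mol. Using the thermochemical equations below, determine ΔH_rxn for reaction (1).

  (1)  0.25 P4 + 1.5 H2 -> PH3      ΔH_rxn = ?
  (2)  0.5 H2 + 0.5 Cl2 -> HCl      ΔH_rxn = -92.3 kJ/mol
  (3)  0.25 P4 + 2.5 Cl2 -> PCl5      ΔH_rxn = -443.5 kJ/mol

(1) reversed (reverse to put PH3 on the reactant side): contributes −x
(2) as written (HCl already on the product side): -92.3 kJ/mol
(3) reversed (reverse to put PCl5 on the reactant side): +443.5 kJ/mol
+345.8 = (-92.3) + (+443.5) − x
x = (+345.8 − (+351.2)) / (-1) = 5.4 kJ/mol

ΔH_rxn = 5.4 kJ/mol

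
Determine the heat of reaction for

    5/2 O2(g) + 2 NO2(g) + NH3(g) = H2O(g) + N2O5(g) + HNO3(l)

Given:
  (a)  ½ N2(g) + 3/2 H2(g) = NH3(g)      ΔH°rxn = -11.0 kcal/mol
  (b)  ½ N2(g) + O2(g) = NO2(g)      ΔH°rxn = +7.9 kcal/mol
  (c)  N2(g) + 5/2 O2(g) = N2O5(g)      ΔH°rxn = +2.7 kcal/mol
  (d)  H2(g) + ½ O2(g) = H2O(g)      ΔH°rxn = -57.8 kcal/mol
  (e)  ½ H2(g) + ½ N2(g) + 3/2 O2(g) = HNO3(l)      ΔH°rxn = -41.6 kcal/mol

ΔH°rxn = -101.5 kcal/mol

(a) reversed: +11.0 kcal/mol
(b) reversed and × 2: (-2)·(+7.9) = -15.8 kcal/mol
(c) as written: +2.7 kcal/mol
(d) as written: -57.8 kcal/mol
(e) as written: -41.6 kcal/mol
By Hess's law, ΔH°rxn = (+11.0) + (-15.8) + (+2.7) + (-57.8) + (-41.6) = -101.5 kcal/mol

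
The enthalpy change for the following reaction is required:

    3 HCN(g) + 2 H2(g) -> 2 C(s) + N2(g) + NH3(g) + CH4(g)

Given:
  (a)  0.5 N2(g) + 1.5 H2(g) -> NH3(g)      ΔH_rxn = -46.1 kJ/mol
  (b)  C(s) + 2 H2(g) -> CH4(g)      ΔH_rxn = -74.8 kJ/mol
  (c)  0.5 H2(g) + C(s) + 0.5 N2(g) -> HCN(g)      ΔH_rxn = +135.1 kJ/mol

ΔH_rxn = -526.2 kJ/mol

(a) as written: -46.1 kJ/mol
(b) as written: -74.8 kJ/mol
(c) reversed and × 3: (-3)·(+135.1) = -405.3 kJ/mol
Since enthalpy is a state function, ΔH_rxn = (1)·(-46.1) + (1)·(-74.8) + (-3)·(+135.1) = -526.2 kJ/mol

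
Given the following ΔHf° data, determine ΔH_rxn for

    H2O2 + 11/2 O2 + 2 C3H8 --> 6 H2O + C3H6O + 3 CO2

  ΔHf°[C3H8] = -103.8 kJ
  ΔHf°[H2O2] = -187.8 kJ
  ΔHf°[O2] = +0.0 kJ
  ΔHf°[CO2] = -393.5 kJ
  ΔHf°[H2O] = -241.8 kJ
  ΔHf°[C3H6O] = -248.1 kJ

Products: 6·(-241.8) + 1·(-248.1) + 3·(-393.5) = -2879.4
Reactants: 1·(-187.8) + 11/2·(+0.0) + 2·(-103.8) = -395.4
ΔH_rxn = (-2879.4) − (-395.4) = -2484.0 kJ

ΔH_rxn = -2484.0 kJ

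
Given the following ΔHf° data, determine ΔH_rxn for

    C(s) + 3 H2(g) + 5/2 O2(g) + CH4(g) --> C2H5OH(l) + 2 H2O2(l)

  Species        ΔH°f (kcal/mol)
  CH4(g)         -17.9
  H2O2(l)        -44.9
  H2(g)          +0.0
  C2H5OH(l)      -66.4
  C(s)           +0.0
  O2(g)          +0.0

Products: 1·(-66.4) + 2·(-44.9) = -156.2
Reactants: 1·(+0.0) + 3·(+0.0) + 5/2·(+0.0) + 1·(-17.9) = -17.9
ΔH_rxn = (-156.2) − (-17.9) = -138.3 kcal/mol

ΔH_rxn = -138.3 kcal/mol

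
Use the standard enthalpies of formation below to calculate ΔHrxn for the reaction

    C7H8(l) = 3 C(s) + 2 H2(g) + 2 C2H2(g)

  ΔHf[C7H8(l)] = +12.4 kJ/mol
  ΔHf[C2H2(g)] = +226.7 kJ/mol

Products: 3·(+0.0) + 2·(+0.0) + 2·(+226.7) = +453.4
Reactants: 1·(+12.4) = +12.4
ΔHrxn = (+453.4) − (+12.4) = 441.0 kJ/mol

ΔHrxn = 441.0 kJ/mol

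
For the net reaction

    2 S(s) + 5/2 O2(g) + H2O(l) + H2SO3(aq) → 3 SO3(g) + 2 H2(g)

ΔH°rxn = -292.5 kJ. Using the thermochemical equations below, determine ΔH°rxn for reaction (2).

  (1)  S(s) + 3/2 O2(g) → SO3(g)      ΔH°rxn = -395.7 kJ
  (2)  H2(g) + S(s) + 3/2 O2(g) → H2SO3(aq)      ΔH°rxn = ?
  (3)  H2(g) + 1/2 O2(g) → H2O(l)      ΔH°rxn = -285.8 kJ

ΔH°rxn = -608.8 kJ

(1) × 3: (3)·(-395.7) = -1187.1 kJ
(2) reversed: contributes −x
(3) reversed: +285.8 kJ
-292.5 = (-1187.1) + (+285.8) − x
x = (-292.5 − (-901.3)) / (-1) = -608.8 kJ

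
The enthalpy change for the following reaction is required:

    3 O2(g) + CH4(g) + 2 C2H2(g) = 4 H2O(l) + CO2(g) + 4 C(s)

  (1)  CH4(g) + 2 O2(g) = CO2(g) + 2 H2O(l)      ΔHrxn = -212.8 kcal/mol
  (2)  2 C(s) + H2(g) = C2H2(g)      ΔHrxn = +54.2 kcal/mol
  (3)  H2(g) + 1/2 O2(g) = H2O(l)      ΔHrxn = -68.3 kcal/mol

ΔHrxn = -457.8 kcal/mol

(1) as written: -212.8 kcal/mol
(2) reversed and × 2: (-2)·(+54.2) = -108.4 kcal/mol
(3) × 2: (2)·(-68.3) = -136.6 kcal/mol
ΔHrxn = (1)·(-212.8) + (-2)·(+54.2) + (2)·(-68.3) = -457.8 kcal/mol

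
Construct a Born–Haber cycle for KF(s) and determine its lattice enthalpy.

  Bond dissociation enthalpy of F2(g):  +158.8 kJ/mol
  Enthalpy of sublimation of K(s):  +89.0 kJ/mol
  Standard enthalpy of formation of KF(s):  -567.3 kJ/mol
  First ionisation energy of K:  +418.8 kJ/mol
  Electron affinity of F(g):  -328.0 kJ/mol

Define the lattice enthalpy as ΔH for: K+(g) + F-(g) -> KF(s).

ΔHf° = 1·ΔHsub + 1·(ΣIE) + 1/2·D(F2) + 1·EA + U
-567.3 = 1·(+89.0) + 1·(+418.8) + 1/2·(+158.8) + 1·(-328.0) + U
U = -567.3 − (+259.2) = -826.5 kJ/mol

U = -826.5 kJ/mol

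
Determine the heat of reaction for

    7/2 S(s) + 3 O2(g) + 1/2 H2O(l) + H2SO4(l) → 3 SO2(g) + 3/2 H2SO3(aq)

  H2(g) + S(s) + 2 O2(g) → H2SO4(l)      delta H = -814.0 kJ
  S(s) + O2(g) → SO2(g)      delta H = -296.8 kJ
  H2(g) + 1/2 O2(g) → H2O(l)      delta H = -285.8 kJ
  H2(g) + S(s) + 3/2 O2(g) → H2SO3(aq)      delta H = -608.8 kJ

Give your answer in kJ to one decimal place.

delta H = -846.7 kJ

equation 1 reversed (reverse to put H2SO4(l) on the reactant side): +814.0 kJ
equation 2 × 3 (×3 to match 3 SO2(g) in the target): (3)·(-296.8) = -890.4 kJ
equation 3 reversed and × 1/2 (reverse to put H2O(l) on the reactant side; ×1/2 to match 1/2 H2O(l) in the target): (-1/2)·(-285.8) = +142.9 kJ
equation 4 × 3/2 (scale by 3/2 for the 3/2 H2SO3(aq)): (3/2)·(-608.8) = -913.2 kJ
Since enthalpy is a state function, delta H = (-1)·(-814.0) + (3)·(-296.8) + (-1/2)·(-285.8) + (3/2)·(-608.8) = -846.7 kJ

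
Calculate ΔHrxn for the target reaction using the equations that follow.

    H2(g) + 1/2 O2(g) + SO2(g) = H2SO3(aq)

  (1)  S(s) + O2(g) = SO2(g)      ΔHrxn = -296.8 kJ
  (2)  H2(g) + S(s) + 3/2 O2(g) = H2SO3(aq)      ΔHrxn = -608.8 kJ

(1) reversed: +296.8 kJ
(2) as written: -608.8 kJ
Combining the equations, ΔHrxn = (+296.8) + (-608.8) = -312.0 kJ

ΔHrxn = -312.0 kJ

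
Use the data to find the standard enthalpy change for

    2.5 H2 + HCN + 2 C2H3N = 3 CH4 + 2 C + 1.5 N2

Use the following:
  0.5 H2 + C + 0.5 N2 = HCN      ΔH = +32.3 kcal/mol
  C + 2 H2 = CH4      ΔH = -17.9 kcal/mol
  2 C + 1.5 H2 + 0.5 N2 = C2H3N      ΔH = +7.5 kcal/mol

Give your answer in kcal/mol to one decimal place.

ΔH = -101.0 kcal/mol

equation 1 reversed (reverse to put HCN on the reactant side): -32.3 kcal/mol
equation 2 × 3 (×3 to match 3 CH4 in the target): (3)·(-17.9) = -53.7 kcal/mol
equation 3 reversed and × 2 (reverse to put C2H3N on the reactant side; scale by 2 for the 2 C2H3N): (-2)·(+7.5) = -15.0 kcal/mol
ΔH = (-1)·(+32.3) + (3)·(-17.9) + (-2)·(+7.5) = -101.0 kcal/mol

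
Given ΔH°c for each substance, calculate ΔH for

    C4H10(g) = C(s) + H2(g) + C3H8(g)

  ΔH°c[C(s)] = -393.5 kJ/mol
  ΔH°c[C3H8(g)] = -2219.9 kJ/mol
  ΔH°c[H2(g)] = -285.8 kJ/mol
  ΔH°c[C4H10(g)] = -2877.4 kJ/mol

ΔH = 21.8 kJ/mol

Using ΔH = Σ nΔHc°(reactants) − Σ nΔHc°(products):
= [1·(-2877.4)] − [1·(-393.5) + 1·(-285.8) + 1·(-2219.9)]
= 21.8 kJ/mol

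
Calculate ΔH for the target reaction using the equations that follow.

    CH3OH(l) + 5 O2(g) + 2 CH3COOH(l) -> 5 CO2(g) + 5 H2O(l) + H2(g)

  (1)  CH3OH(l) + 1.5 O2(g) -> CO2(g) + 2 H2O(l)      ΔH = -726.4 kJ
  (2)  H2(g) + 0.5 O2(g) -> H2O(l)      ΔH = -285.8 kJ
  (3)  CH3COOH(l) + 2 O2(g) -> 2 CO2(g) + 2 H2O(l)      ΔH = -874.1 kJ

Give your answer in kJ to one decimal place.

(1) as written (CH3OH(l) already on the reactant side): -726.4 kJ
(2) reversed (H2(g) must end up as a product): +285.8 kJ
(3) × 2 (scale by 2 for the 2 CH3COOH(l)): (2)·(-874.1) = -1748.2 kJ
ΔH = (-726.4) + (+285.8) + (-1748.2) = -2188.8 kJ

ΔH = -2188.8 kJ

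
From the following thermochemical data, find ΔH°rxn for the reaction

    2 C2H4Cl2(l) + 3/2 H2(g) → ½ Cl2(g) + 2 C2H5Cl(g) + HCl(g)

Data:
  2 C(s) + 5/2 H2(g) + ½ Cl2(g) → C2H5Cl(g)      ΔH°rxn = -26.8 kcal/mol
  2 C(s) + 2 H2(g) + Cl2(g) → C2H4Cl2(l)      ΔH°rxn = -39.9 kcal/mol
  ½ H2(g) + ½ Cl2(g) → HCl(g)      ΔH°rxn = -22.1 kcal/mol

ΔH°rxn = 4.1 kcal/mol

equation 1 × 2 (×2 to match 2 C2H5Cl(g) in the target): (2)·(-26.8) = -53.6 kcal/mol
equation 2 reversed and × 2 (reverse to put C2H4Cl2(l) on the reactant side; ×2 to match 2 C2H4Cl2(l) in the target): (-2)·(-39.9) = +79.8 kcal/mol
equation 3 as written (HCl(g) already on the product side): -22.1 kcal/mol
Combining the equations, ΔH°rxn = (-53.6) + (+79.8) + (-22.1) = 4.1 kcal/mol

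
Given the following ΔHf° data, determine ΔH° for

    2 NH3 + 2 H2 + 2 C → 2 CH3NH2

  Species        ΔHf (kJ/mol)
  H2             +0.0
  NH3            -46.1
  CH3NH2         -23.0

ΔH° = 46.2 kJ/mol

Products: 2·(-23.0) = -46.0
Reactants: 2·(-46.1) + 2·(+0.0) + 2·(+0.0) = -92.2
ΔH° = (-46.0) − (-92.2) = 46.2 kJ/mol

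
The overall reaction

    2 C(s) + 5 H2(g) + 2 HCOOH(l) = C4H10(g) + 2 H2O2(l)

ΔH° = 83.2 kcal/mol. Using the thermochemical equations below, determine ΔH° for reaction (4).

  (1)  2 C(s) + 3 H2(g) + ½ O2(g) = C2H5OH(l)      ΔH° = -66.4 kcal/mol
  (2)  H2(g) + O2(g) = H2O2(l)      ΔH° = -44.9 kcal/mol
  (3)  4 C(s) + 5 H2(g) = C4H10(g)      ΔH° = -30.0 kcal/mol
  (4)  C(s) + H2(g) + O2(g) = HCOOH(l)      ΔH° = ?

(1): not needed (C2H5OH(l) appears nowhere else).
(2) × 2 (scale by 2 for the 2 H2O2(l)): (2)·(-44.9) = -89.8 kcal/mol
(3) as written (C4H10(g) already on the product side): -30.0 kcal/mol
(4) reversed and × 2 (reverse to put HCOOH(l) on the reactant side; scale by 2 for the 2 HCOOH(l)): contributes −2·x
+83.2 = (-89.8) + (-30.0) − 2·x
x = (+83.2 − (-119.8)) / (-2) = -101.5 kcal/mol

ΔH° = -101.5 kcal/mol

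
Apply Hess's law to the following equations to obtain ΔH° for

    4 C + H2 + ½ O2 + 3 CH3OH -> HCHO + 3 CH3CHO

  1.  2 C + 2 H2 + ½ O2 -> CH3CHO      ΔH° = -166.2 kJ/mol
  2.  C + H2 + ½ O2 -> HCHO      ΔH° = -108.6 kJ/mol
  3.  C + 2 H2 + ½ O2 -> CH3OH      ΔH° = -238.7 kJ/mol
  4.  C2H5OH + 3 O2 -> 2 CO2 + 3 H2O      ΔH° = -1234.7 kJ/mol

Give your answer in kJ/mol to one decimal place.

ΔH° = 108.9 kJ/mol

eq. 1 × 3: (3)·(-166.2) = -498.6 kJ/mol
eq. 2 as written: -108.6 kJ/mol
eq. 3 reversed and × 3: (-3)·(-238.7) = +716.1 kJ/mol
eq. 4: not needed.
ΔH° = (-498.6) + (-108.6) + (+716.1) = 108.9 kJ/mol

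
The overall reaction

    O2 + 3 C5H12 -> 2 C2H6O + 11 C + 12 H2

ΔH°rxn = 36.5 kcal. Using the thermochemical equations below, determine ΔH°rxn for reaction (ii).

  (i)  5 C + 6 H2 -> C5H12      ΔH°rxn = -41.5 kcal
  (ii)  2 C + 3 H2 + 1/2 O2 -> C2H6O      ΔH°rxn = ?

(i) reversed and × 3 (C5H12 must end up as a reactant; scale by 3 for the 3 C5H12): (-3)·(-41.5) = +124.5 kcal
(ii) × 2 (×2 to match 2 C2H6O in the target): contributes 2·x
+36.5 = (+124.5) + 2·x
x = (+36.5 − (+124.5)) / (2) = -44.0 kcal

ΔH°rxn = -44.0 kcal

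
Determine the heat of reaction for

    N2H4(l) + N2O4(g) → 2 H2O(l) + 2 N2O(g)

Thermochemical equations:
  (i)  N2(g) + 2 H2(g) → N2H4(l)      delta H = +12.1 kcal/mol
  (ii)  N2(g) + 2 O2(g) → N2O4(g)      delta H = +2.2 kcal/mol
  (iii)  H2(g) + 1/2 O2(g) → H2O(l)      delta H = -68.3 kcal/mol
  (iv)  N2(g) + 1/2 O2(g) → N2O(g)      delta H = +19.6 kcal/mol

delta H = -111.7 kcal/mol

(i) reversed (reverse to put N2H4(l) on the reactant side): -12.1 kcal/mol
(ii) reversed (N2O4(g) must end up as a reactant): -2.2 kcal/mol
(iii) × 2 (×2 to match 2 H2O(l) in the target): (2)·(-68.3) = -136.6 kcal/mol
(iv) × 2 (×2 to match 2 N2O(g) in the target): (2)·(+19.6) = +39.2 kcal/mol
delta H = (-1)·(+12.1) + (-1)·(+2.2) + (2)·(-68.3) + (2)·(+19.6) = -111.7 kcal/mol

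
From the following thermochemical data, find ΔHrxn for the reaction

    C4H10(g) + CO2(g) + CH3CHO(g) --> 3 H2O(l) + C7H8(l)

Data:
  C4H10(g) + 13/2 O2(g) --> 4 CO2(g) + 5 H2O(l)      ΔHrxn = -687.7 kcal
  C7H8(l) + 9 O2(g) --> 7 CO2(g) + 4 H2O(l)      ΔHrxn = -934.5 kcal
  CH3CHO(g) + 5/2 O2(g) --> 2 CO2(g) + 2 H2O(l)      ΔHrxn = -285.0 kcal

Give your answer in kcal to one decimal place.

equation 1 as written: -687.7 kcal
equation 2 reversed: +934.5 kcal
equation 3 as written: -285.0 kcal
By Hess's law, ΔHrxn = (1)·(-687.7) + (-1)·(-934.5) + (1)·(-285.0) = -38.2 kcal

ΔHrxn = -38.2 kcal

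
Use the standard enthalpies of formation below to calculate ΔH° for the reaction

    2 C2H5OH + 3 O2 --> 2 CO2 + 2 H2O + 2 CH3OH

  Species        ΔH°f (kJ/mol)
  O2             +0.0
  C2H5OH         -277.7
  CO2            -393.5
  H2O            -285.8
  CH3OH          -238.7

ΔH° = -1280.6 kJ/mol

Products: 2·(-393.5) + 2·(-285.8) + 2·(-238.7) = -1836.0
Reactants: 2·(-277.7) + 3·(+0.0) = -555.4
ΔH° = (-1836.0) − (-555.4) = -1280.6 kJ/mol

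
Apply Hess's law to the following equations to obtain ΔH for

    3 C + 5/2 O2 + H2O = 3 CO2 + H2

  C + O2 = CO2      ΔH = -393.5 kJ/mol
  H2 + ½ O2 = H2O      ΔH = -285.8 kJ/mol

ΔH = -894.7 kJ/mol

equation 1 × 3: (3)·(-393.5) = -1180.5 kJ/mol
equation 2 reversed: +285.8 kJ/mol
ΔH = (3)·(-393.5) + (-1)·(-285.8) = -894.7 kJ/mol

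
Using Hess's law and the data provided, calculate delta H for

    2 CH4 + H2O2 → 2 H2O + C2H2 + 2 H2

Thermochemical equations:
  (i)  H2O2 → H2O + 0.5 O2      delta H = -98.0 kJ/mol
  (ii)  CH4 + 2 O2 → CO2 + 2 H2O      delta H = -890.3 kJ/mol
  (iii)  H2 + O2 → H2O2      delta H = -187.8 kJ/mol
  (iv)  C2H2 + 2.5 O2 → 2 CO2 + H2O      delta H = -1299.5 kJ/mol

delta H = -7.5 kJ/mol

(i) reversed: +98.0 kJ/mol
(ii) × 2: (2)·(-890.3) = -1780.6 kJ/mol
(iii) reversed and × 2: (-2)·(-187.8) = +375.6 kJ/mol
(iv) reversed: +1299.5 kJ/mol
delta H = (-1)·(-98.0) + (2)·(-890.3) + (-2)·(-187.8) + (-1)·(-1299.5) = -7.5 kJ/mol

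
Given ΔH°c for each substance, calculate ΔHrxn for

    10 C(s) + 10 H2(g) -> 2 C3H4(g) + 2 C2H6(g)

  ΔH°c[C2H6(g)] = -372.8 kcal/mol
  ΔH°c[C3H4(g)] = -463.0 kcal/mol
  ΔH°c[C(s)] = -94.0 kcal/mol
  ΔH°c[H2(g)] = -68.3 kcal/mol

Using ΔH = Σ nΔHc°(reactants) − Σ nΔHc°(products):
= [10·(-94.0) + 10·(-68.3)] − [2·(-463.0) + 2·(-372.8)]
= 48.6 kcal/mol

ΔHrxn = 48.6 kcal/mol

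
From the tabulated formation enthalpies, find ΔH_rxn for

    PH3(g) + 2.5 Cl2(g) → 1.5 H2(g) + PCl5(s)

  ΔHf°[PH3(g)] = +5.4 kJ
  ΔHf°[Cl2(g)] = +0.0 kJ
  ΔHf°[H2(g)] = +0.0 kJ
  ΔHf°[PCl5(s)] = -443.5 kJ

Products: 3/2·(+0.0) + 1·(-443.5) = -443.5
Reactants: 1·(+5.4) + 5/2·(+0.0) = +5.4
ΔH_rxn = (-443.5) − (+5.4) = -448.9 kJ

ΔH_rxn = -448.9 kJ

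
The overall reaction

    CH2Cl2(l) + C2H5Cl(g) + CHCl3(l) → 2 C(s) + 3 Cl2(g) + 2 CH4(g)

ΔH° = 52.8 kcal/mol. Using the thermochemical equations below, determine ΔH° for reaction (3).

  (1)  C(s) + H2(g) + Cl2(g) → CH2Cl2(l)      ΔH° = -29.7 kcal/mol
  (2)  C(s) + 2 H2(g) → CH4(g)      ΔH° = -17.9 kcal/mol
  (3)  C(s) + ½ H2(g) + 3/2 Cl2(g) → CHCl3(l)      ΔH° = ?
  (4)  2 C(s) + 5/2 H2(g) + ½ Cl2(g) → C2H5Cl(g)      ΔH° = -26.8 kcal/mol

(1) reversed: +29.7 kcal/mol
(2) × 2: (2)·(-17.9) = -35.8 kcal/mol
(3) reversed: contributes −x
(4) reversed: +26.8 kcal/mol
+52.8 = (+29.7) + (-35.8) + (+26.8) − x
x = (+52.8 − (+20.7)) / (-1) = -32.1 kcal/mol

ΔH° = -32.1 kcal/mol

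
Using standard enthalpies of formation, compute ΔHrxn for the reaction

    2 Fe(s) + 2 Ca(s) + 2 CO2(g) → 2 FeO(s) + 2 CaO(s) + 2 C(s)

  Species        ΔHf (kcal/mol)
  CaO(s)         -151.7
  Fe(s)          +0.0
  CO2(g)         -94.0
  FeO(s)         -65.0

ΔHrxn = -245.4 kcal/mol

ΔH°rxn = Σ nΔHf°(products) − Σ nΔHf°(reactants).
Products: 2·(-65.0) + 2·(-151.7) + 2·(+0.0) = -433.4
Reactants: 2·(+0.0) + 2·(+0.0) + 2·(-94.0) = -188.0
ΔHrxn = (-433.4) − (-188.0) = -245.4 kcal/mol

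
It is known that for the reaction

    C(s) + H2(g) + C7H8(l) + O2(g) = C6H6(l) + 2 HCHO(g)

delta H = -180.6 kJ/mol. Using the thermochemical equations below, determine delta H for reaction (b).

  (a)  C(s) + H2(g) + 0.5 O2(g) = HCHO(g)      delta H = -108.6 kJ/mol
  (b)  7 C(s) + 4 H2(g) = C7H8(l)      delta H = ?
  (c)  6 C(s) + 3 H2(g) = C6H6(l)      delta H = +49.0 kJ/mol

delta H = 12.4 kJ/mol

(a) × 2: (2)·(-108.6) = -217.2 kJ/mol
(b) reversed: contributes −x
(c) as written: +49.0 kJ/mol
-180.6 = (-217.2) + (+49.0) − x
x = (-180.6 − (-168.2)) / (-1) = 12.4 kJ/mol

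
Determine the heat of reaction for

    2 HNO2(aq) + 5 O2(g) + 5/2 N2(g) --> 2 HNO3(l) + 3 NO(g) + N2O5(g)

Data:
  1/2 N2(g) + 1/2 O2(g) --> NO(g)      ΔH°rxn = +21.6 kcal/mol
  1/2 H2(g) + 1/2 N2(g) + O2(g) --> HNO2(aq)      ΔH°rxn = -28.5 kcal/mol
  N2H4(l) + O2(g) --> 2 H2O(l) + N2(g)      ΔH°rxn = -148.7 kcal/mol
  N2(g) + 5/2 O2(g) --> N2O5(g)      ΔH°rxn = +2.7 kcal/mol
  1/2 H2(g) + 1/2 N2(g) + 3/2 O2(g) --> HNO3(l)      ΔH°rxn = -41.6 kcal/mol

ΔH°rxn = 41.3 kcal/mol

equation 1 × 3 (scale by 3 for the 3 NO(g)): (3)·(+21.6) = +64.8 kcal/mol
equation 2 reversed and × 2 (reverse to put HNO2(aq) on the reactant side; scale by 2 for the 2 HNO2(aq)): (-2)·(-28.5) = +57.0 kcal/mol
equation 3: not needed (N2H4(l) appears nowhere else).
equation 4 as written (N2O5(g) already on the product side): +2.7 kcal/mol
equation 5 × 2 (scale by 2 for the 2 HNO3(l)): (2)·(-41.6) = -83.2 kcal/mol
Summing the manipulated equations, ΔH°rxn = (+64.8) + (+57.0) + (+2.7) + (-83.2) = 41.3 kcal/mol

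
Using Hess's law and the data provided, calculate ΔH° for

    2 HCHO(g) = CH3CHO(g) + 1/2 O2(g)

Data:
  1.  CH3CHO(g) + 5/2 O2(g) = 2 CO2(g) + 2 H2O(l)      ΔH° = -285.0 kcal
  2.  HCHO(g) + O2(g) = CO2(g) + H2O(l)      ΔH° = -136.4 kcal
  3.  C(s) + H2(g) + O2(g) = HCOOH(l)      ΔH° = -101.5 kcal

eq. 1 reversed: +285.0 kcal
eq. 2 × 2: (2)·(-136.4) = -272.8 kcal
eq. 3: not needed.
Summing the manipulated equations, ΔH° = (+285.0) + (-272.8) = 12.2 kcal

ΔH° = 12.2 kcal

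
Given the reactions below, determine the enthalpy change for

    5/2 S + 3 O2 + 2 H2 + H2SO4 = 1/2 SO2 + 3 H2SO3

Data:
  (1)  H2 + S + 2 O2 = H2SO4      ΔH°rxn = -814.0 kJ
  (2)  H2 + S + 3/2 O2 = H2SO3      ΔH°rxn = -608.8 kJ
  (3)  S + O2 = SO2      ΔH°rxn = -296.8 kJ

ΔH°rxn = -1160.8 kJ

(1) reversed (H2SO4 must end up as a reactant): +814.0 kJ
(2) × 3 (×3 to match 3 H2SO3 in the target): (3)·(-608.8) = -1826.4 kJ
(3) × 1/2 (scale by 1/2 for the 1/2 SO2): (1/2)·(-296.8) = -148.4 kJ
Since enthalpy is a state function, ΔH°rxn = (-1)·(-814.0) + (3)·(-608.8) + (1/2)·(-296.8) = -1160.8 kJ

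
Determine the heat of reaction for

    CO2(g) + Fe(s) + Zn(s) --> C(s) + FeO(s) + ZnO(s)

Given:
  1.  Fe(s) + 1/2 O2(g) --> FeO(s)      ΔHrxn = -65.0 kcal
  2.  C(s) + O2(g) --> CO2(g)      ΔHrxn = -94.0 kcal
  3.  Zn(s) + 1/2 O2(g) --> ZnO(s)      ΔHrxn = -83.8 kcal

ΔHrxn = -54.8 kcal

eq. 1 as written (FeO(s) already on the product side): -65.0 kcal
eq. 2 reversed (CO2(g) must end up as a reactant): +94.0 kcal
eq. 3 as written (ZnO(s) already on the product side): -83.8 kcal
Since enthalpy is a state function, ΔHrxn = (1)·(-65.0) + (-1)·(-94.0) + (1)·(-83.8) = -54.8 kcal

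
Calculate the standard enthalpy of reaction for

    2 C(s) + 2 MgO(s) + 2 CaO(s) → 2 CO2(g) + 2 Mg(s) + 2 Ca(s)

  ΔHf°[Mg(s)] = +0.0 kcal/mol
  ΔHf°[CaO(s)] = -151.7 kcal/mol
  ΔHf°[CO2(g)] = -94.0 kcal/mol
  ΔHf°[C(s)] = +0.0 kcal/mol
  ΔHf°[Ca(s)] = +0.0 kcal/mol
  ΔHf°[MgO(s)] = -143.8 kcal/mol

ΔH_rxn = 403.0 kcal/mol

Products: 2·(-94.0) + 2·(+0.0) + 2·(+0.0) = -188.0
Reactants: 2·(+0.0) + 2·(-143.8) + 2·(-151.7) = -591.0
ΔH_rxn = (-188.0) − (-591.0) = 403.0 kcal/mol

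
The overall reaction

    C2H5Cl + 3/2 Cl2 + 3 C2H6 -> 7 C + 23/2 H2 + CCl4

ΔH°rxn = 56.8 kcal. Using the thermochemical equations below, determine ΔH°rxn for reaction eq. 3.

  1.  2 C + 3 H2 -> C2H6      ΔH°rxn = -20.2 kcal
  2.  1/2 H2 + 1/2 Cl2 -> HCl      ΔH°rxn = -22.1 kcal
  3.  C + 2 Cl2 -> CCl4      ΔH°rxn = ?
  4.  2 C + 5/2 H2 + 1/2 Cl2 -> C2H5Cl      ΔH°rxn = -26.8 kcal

ΔH°rxn = -30.6 kcal

eq. 1 reversed and × 3: (-3)·(-20.2) = +60.6 kcal
eq. 2: not needed.
eq. 3 as written: contributes x
eq. 4 reversed: +26.8 kcal
+56.8 = (+60.6) + (+26.8) + x
x = (+56.8 − (+87.4)) / (1) = -30.6 kcal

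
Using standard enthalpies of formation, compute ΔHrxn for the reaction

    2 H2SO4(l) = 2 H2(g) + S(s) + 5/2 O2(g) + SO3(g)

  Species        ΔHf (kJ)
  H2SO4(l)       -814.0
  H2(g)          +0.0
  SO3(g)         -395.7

ΔHrxn = 1232.3 kJ

Products: 2·(+0.0) + 1·(+0.0) + 5/2·(+0.0) + 1·(-395.7) = -395.7
Reactants: 2·(-814.0) = -1628.0
ΔHrxn = (-395.7) − (-1628.0) = 1232.3 kJ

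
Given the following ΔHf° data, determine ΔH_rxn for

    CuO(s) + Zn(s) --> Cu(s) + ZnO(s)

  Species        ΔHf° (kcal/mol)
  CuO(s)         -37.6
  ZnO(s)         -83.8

ΔH_rxn = -46.2 kcal/mol

Products: 1·(+0.0) + 1·(-83.8) = -83.8
Reactants: 1·(-37.6) + 1·(+0.0) = -37.6
ΔH_rxn = (-83.8) − (-37.6) = -46.2 kcal/mol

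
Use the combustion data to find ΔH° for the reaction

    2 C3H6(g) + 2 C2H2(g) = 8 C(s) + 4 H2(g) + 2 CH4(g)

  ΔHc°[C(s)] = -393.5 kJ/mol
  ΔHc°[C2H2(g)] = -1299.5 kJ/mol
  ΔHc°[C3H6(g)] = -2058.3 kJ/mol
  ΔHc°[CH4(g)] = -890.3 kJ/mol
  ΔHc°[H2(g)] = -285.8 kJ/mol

Using ΔH = Σ nΔHc°(reactants) − Σ nΔHc°(products):
= [2·(-2058.3) + 2·(-1299.5)] − [8·(-393.5) + 4·(-285.8) + 2·(-890.3)]
= -643.8 kJ/mol

ΔH° = -643.8 kJ/mol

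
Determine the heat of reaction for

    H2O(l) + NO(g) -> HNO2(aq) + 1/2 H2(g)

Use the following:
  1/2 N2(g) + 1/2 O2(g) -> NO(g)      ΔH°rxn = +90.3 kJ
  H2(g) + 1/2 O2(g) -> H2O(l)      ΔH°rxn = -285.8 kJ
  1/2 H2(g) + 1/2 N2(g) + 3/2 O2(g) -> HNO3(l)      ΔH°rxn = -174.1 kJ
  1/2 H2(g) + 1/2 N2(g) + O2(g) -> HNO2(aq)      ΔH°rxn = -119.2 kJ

equation 1 reversed (reverse to put NO(g) on the reactant side): -90.3 kJ
equation 2 reversed (H2O(l) must end up as a reactant): +285.8 kJ
equation 3: not needed (HNO3(l) appears nowhere else).
equation 4 as written (HNO2(aq) already on the product side): -119.2 kJ
Summing the manipulated equations, ΔH°rxn = (-1)·(+90.3) + (-1)·(-285.8) + (1)·(-119.2) = 76.3 kJ

ΔH°rxn = 76.3 kJ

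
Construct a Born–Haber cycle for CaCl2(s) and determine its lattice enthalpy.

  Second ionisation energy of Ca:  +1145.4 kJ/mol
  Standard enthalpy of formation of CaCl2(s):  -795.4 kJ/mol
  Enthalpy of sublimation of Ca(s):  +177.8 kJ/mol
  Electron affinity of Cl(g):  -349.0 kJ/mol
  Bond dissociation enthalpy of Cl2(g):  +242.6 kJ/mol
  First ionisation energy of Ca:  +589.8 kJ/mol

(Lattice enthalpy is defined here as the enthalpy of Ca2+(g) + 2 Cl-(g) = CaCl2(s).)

U = -2253.0 kJ/mol

ΔHf° = 1·ΔHsub + 1·(ΣIE) + 1·D(Cl2) + 2·EA + U
-795.4 = 1·(+177.8) + 1·(+1735.2) + 1·(+242.6) + 2·(-349.0) + U
U = -795.4 − (+1457.6) = -2253.0 kJ/mol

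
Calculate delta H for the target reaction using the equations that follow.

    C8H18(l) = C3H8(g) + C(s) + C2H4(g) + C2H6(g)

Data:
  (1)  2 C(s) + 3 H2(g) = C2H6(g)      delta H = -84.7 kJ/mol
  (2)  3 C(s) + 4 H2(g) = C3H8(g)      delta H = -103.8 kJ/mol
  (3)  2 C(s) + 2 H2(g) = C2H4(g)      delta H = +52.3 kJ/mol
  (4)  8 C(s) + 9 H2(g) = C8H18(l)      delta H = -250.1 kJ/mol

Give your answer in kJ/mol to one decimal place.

(1) as written (C2H6(g) already on the product side): -84.7 kJ/mol
(2) as written (C3H8(g) already on the product side): -103.8 kJ/mol
(3) as written (C2H4(g) already on the product side): +52.3 kJ/mol
(4) reversed (C8H18(l) must end up as a reactant): +250.1 kJ/mol
Since enthalpy is a state function, delta H = (-84.7) + (-103.8) + (+52.3) + (+250.1) = 113.9 kJ/mol

delta H = 113.9 kJ/mol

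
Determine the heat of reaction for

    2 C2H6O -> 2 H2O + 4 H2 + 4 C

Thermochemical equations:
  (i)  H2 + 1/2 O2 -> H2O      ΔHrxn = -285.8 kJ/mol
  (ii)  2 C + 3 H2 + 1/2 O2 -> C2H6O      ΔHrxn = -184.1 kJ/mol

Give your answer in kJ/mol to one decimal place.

(i) × 2: (2)·(-285.8) = -571.6 kJ/mol
(ii) reversed and × 2: (-2)·(-184.1) = +368.2 kJ/mol
Since enthalpy is a state function, ΔHrxn = (-571.6) + (+368.2) = -203.4 kJ/mol

ΔHrxn = -203.4 kJ/mol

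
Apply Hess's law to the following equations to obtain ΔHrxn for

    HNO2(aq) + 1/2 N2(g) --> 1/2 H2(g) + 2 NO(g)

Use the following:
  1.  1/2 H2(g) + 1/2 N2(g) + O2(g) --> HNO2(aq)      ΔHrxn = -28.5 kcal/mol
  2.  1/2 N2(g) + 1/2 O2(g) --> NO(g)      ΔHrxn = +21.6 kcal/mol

ΔHrxn = 71.7 kcal/mol

eq. 1 reversed: +28.5 kcal/mol
eq. 2 × 2: (2)·(+21.6) = +43.2 kcal/mol
Since enthalpy is a state function, ΔHrxn = (-1)·(-28.5) + (2)·(+21.6) = 71.7 kcal/mol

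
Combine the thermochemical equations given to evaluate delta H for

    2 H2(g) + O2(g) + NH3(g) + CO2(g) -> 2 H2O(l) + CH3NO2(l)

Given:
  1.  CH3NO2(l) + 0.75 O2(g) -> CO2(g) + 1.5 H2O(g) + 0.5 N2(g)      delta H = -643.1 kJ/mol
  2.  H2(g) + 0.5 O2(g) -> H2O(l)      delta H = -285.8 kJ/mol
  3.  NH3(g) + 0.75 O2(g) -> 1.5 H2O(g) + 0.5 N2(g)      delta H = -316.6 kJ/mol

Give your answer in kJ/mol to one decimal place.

eq. 1 reversed: +643.1 kJ/mol
eq. 2 × 2: (2)·(-285.8) = -571.6 kJ/mol
eq. 3 as written: -316.6 kJ/mol
Since enthalpy is a state function, delta H = (-1)·(-643.1) + (2)·(-285.8) + (1)·(-316.6) = -245.1 kJ/mol

delta H = -245.1 kJ/mol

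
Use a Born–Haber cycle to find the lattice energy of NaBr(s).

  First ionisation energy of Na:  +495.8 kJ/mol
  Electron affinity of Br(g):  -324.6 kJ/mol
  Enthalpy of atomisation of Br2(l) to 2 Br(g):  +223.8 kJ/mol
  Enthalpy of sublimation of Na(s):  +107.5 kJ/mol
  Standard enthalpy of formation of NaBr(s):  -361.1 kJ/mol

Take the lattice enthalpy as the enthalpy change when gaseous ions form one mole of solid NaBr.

ΔHf° = 1·ΔHsub + 1·(ΣIE) + 1/2·D(Br2) + 1·EA + U
-361.1 = 1·(+107.5) + 1·(+495.8) + 1/2·(+223.8) + 1·(-324.6) + U
U = -361.1 − (+390.6) = -751.7 kJ/mol

U = -751.7 kJ/mol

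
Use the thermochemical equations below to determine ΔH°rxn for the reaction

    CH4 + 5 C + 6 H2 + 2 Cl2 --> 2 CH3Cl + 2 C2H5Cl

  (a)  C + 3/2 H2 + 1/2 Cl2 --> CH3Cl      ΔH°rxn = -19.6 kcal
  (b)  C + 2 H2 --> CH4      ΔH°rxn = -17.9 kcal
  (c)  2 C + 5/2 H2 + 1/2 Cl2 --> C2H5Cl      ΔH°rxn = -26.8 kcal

ΔH°rxn = -74.9 kcal

(a) × 2: (2)·(-19.6) = -39.2 kcal
(b) reversed: +17.9 kcal
(c) × 2: (2)·(-26.8) = -53.6 kcal
Summing the manipulated equations, ΔH°rxn = (2)·(-19.6) + (-1)·(-17.9) + (2)·(-26.8) = -74.9 kcal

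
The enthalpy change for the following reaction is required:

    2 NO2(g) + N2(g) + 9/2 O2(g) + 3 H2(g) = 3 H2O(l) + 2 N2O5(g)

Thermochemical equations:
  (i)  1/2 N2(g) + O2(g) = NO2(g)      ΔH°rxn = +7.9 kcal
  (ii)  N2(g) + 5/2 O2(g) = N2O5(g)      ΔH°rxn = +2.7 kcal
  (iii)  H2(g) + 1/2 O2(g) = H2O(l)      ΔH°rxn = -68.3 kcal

ΔH°rxn = -215.3 kcal

(i) reversed and × 2 (reverse to put NO2(g) on the reactant side; scale by 2 for the 2 NO2(g)): (-2)·(+7.9) = -15.8 kcal
(ii) × 2 (scale by 2 for the 2 N2O5(g)): (2)·(+2.7) = +5.4 kcal
(iii) × 3 (scale by 3 for the 3 H2O(l)): (3)·(-68.3) = -204.9 kcal
ΔH°rxn = (-15.8) + (+5.4) + (-204.9) = -215.3 kcal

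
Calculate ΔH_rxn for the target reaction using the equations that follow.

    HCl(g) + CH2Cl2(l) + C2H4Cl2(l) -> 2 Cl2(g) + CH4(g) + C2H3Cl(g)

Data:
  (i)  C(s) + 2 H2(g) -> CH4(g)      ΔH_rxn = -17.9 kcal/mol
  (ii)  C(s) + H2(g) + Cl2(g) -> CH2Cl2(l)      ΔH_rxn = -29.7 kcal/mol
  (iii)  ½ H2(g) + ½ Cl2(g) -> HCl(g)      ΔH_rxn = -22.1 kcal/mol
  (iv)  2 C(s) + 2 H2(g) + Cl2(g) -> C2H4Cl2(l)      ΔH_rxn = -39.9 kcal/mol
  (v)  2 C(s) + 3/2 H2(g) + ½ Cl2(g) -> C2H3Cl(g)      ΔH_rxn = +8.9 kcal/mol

ΔH_rxn = 82.7 kcal/mol

(i) as written (CH4(g) already on the product side): -17.9 kcal/mol
(ii) reversed (CH2Cl2(l) must end up as a reactant): +29.7 kcal/mol
(iii) reversed (reverse to put HCl(g) on the reactant side): +22.1 kcal/mol
(iv) reversed (C2H4Cl2(l) must end up as a reactant): +39.9 kcal/mol
(v) as written (C2H3Cl(g) already on the product side): +8.9 kcal/mol
By Hess's law, ΔH_rxn = (1)·(-17.9) + (-1)·(-29.7) + (-1)·(-22.1) + (-1)·(-39.9) + (1)·(+8.9) = 82.7 kcal/mol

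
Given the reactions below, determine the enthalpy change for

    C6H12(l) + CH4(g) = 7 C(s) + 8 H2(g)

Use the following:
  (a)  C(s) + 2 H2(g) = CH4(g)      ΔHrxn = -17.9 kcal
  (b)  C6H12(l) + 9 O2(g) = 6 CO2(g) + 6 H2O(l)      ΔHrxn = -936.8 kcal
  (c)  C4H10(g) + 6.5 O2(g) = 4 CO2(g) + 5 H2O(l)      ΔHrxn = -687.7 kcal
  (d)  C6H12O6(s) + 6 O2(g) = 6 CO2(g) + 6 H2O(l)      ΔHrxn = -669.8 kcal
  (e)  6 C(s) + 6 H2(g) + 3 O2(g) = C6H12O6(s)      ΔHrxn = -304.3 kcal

(a) reversed: +17.9 kcal
(b) as written: -936.8 kcal
(c): not needed.
(d) reversed: +669.8 kcal
(e) reversed: +304.3 kcal
ΔHrxn = (+17.9) + (-936.8) + (+669.8) + (+304.3) = 55.2 kcal

ΔHrxn = 55.2 kcal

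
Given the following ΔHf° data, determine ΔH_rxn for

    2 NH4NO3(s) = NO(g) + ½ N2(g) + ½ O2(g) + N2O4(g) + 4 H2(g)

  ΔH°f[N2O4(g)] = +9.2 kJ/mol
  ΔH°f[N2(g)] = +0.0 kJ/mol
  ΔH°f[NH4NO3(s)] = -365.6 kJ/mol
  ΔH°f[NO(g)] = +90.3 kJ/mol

Products: 1·(+90.3) + 1/2·(+0.0) + 1/2·(+0.0) + 1·(+9.2) + 4·(+0.0) = +99.5
Reactants: 2·(-365.6) = -731.2
ΔH_rxn = (+99.5) − (-731.2) = 830.7 kJ/mol

ΔH_rxn = 830.7 kJ/mol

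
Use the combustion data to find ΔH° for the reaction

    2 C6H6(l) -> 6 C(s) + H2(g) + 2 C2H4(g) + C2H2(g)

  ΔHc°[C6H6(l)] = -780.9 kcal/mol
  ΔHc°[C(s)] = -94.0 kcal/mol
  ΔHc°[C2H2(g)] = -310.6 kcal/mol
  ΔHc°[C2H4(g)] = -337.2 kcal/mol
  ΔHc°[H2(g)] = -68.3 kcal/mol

Using ΔH = Σ nΔHc°(reactants) − Σ nΔHc°(products):
= [2·(-780.9)] − [6·(-94.0) + 1·(-68.3) + 2·(-337.2) + 1·(-310.6)]
= 55.5 kcal/mol

ΔH° = 55.5 kcal/mol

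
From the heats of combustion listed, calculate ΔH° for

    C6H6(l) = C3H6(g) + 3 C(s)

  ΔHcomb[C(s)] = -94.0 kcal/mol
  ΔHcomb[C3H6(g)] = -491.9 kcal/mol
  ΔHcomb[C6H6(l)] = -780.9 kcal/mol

ΔH° = -7.0 kcal/mol

With combustion enthalpies, reactants minus products:
= [1·(-780.9)] − [1·(-491.9) + 3·(-94.0)]
= -7.0 kcal/mol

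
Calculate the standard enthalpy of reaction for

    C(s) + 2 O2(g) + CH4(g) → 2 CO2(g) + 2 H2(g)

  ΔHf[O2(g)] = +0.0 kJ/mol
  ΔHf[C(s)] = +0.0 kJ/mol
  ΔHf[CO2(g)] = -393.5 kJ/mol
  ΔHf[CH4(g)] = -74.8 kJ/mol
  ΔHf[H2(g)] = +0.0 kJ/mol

ΔH° = -712.2 kJ/mol

Products: 2·(-393.5) + 2·(+0.0) = -787.0
Reactants: 1·(+0.0) + 2·(+0.0) + 1·(-74.8) = -74.8
ΔH° = (-787.0) − (-74.8) = -712.2 kJ/mol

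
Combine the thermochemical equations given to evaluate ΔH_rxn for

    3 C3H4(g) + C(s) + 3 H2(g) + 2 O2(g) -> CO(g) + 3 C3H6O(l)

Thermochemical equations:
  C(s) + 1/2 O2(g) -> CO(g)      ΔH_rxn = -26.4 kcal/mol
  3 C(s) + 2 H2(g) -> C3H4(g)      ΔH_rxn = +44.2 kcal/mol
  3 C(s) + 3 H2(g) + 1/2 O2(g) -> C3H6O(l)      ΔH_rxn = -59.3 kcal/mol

ΔH_rxn = -336.9 kcal/mol

equation 1 as written (CO(g) already on the product side): -26.4 kcal/mol
equation 2 reversed and × 3 (reverse to put C3H4(g) on the reactant side; ×3 to match 3 C3H4(g) in the target): (-3)·(+44.2) = -132.6 kcal/mol
equation 3 × 3 (scale by 3 for the 3 C3H6O(l)): (3)·(-59.3) = -177.9 kcal/mol
By Hess's law, ΔH_rxn = (-26.4) + (-132.6) + (-177.9) = -336.9 kcal/mol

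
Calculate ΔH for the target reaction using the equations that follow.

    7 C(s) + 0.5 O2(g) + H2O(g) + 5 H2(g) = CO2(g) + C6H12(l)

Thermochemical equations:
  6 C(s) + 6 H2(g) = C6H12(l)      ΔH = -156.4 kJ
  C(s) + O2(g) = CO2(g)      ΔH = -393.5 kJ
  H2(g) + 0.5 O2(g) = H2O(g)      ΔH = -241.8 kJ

ΔH = -308.1 kJ

equation 1 as written (C6H12(l) already on the product side): -156.4 kJ
equation 2 as written (CO2(g) already on the product side): -393.5 kJ
equation 3 reversed (H2O(g) must end up as a reactant): +241.8 kJ
Combining the equations, ΔH = (-156.4) + (-393.5) + (+241.8) = -308.1 kJ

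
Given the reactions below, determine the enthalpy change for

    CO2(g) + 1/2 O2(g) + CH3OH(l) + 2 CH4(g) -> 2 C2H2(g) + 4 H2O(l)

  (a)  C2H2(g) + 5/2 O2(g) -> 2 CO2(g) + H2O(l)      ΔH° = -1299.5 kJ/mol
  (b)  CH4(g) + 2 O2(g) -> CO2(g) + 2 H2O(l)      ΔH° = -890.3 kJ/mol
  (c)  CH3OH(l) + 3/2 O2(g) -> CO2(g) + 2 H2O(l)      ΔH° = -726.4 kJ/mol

ΔH° = 92.0 kJ/mol

(a) reversed and × 2 (reverse to put C2H2(g) on the product side; ×2 to match 2 C2H2(g) in the target): (-2)·(-1299.5) = +2599.0 kJ/mol
(b) × 2 (scale by 2 for the 2 CH4(g)): (2)·(-890.3) = -1780.6 kJ/mol
(c) as written (CH3OH(l) already on the reactant side): -726.4 kJ/mol
ΔH° = (-2)·(-1299.5) + (2)·(-890.3) + (1)·(-726.4) = 92.0 kJ/mol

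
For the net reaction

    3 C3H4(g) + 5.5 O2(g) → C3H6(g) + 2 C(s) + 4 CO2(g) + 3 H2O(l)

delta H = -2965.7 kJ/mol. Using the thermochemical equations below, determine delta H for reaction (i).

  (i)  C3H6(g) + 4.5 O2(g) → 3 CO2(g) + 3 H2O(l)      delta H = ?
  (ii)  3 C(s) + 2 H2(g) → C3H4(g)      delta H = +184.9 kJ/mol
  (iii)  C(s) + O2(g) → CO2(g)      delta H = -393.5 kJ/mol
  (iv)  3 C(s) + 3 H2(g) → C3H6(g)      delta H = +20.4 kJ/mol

(i) as written: contributes x
(ii) reversed and × 3: (-3)·(+184.9) = -554.7 kJ/mol
(iii) as written: -393.5 kJ/mol
(iv) × 2: (2)·(+20.4) = +40.8 kJ/mol
-2965.7 = (-554.7) + (-393.5) + (+40.8) + x
x = (-2965.7 − (-907.4)) / (1) = -2058.3 kJ/mol

delta H = -2058.3 kJ/mol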